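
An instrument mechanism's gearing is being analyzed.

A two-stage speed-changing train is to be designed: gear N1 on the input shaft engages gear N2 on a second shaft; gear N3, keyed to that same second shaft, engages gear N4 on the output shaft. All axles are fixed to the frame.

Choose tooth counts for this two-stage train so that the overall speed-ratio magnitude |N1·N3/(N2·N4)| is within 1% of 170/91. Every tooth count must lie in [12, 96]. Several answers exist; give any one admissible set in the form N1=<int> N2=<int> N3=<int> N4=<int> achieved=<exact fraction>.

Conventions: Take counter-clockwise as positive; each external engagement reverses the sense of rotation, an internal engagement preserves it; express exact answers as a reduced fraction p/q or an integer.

design class (target 170/91): fixed-axis compound train
target = 170/91 in lowest terms: an exact hit needs N1·N3 = k·170 and N2·N4 = k·91 for one integer k, every count in [12, 96]; additionally prefer no 1:1 stage (N1 ≠ N2, N3 ≠ N4)
k = 1: no 1:1-free in-range split of k·170 and k·91 into factor pairs; take k = 2
k = 2: N1·N3 = 340 = 17·20, N2·N4 = 182 = 13·14
achieved = 17·20/(13·14) = 170/91; |achieved − target| = 0 ≤ 17/910 ✓

N1=17 N2=13 N3=20 N4=14 achieved=170/91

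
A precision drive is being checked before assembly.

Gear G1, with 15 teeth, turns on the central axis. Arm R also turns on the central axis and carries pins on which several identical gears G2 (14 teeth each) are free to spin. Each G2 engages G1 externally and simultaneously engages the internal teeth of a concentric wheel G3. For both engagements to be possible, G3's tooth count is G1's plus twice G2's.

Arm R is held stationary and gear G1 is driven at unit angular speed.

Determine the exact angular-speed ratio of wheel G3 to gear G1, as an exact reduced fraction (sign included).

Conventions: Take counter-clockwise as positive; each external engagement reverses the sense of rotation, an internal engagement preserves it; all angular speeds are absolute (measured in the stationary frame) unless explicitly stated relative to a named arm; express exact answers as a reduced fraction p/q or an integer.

-15/43

topology: planetary set — G1 15T / G2 14T / G3 43T, arm = carrier (Willis)
ring teeth: 15 + 2·14 = 43
15(ω_sun−ω_arm) = −43(ω_ring−ω_arm),  ω_arm = 0, ω_sun = 1
ω_ring = 0 − (15/43)(1−0) = -15/43
ω_out/ω_in = -15/43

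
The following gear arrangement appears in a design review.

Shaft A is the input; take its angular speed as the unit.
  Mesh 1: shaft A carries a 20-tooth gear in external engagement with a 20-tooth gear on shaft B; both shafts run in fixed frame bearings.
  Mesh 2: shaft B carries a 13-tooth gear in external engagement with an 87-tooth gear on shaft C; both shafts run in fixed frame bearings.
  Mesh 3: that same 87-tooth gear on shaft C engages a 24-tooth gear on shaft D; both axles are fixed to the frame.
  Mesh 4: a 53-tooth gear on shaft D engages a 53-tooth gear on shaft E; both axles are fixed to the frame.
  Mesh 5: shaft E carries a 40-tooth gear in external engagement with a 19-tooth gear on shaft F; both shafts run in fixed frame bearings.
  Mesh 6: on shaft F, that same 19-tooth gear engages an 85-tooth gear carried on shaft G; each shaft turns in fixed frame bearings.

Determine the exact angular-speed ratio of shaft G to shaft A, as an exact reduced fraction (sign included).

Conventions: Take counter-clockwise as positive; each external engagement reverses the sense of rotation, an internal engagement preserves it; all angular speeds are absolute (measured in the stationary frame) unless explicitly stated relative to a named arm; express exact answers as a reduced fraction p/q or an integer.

13/51

class = fixed-axis compound train [6 meshes; 6 ratios multiply, 6 sense flips]
mesh 1 [20T→20T]: running ratio 1, sense −
mesh 2 [13T→87T]: running ratio 13/87, sense +
mesh 3 [87T→24T]: running ratio 13/24, sense −
mesh 4 [53T→53T]: running ratio 13/24, sense +
mesh 5 [40T→19T]: running ratio 65/57, sense −
mesh 6 [19T→85T]: running ratio 13/51, sense +
ω_out/ω_in = 13/51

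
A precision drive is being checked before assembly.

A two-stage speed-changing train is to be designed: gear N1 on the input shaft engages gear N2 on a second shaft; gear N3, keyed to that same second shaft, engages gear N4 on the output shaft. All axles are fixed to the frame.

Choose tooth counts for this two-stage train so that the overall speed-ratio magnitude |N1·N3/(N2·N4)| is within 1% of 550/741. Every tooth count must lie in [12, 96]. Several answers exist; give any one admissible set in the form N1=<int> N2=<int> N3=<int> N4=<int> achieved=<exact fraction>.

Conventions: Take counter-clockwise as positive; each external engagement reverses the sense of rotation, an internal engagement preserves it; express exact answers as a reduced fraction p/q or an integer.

N1=22 N2=13 N3=25 N4=57 achieved=550/741

topology: fixed-axis compound train — 2 stages, target 550/741
target = 550/741 in lowest terms: an exact hit needs N1·N3 = k·550 and N2·N4 = k·741 for one integer k, every count in [12, 96]; additionally prefer no 1:1 stage (N1 ≠ N2, N3 ≠ N4)
k = 1: N1·N3 = 550 = 22·25, N2·N4 = 741 = 13·57
achieved = 22·25/(13·57) = 550/741; |achieved − target| = 0 ≤ 11/1482 ✓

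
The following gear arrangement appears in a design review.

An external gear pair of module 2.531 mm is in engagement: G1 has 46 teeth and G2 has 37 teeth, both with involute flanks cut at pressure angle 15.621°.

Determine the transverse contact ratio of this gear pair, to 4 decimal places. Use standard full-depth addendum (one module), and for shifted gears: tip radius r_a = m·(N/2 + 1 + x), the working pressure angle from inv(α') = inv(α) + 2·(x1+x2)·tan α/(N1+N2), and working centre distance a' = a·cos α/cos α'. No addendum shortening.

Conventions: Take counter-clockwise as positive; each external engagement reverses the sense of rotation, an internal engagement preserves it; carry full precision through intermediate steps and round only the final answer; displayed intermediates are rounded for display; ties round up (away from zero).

1.9797

topology: single-mesh involute geometry — m = 2.531, 46T/37T pair
base radii: r_b1 = 56.062841, r_b2 = 45.094024
tip radii: r_a1 = 60.744000, r_a2 = 49.354500
no profile shift: α' = α, a' = a
action lengths: √(r_a1²−r_b1²) = 23.383571, √(r_a2²−r_b2²) = 20.059802
base pitch p_b = π·m·cos α = 7.657679
CR = (23.383571 + 20.059802 − 105.036500·sin 15.62100°)/7.657679 = 1.979699
contact ratio ≈ 1.9797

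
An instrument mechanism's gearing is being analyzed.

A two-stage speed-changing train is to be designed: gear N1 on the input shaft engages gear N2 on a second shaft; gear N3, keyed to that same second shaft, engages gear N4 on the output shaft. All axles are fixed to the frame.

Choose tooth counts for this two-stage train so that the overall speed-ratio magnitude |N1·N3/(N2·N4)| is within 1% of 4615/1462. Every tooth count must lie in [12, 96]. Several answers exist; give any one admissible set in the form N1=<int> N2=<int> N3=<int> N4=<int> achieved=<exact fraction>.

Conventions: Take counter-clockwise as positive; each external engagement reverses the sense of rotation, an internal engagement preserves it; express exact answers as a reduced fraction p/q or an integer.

2-stage fixed-axis compound train for ratio 4615/1462
target = 4615/1462 in lowest terms: an exact hit needs N1·N3 = k·4615 and N2·N4 = k·1462 for one integer k, every count in [12, 96]; additionally prefer no 1:1 stage (N1 ≠ N2, N3 ≠ N4)
k = 1: N1·N3 = 4615 = 65·71, N2·N4 = 1462 = 17·86
achieved = 65·71/(17·86) = 4615/1462; |achieved − target| = 0 ≤ 923/29240 ✓

N1=65 N2=17 N3=71 N4=86 achieved=4615/1462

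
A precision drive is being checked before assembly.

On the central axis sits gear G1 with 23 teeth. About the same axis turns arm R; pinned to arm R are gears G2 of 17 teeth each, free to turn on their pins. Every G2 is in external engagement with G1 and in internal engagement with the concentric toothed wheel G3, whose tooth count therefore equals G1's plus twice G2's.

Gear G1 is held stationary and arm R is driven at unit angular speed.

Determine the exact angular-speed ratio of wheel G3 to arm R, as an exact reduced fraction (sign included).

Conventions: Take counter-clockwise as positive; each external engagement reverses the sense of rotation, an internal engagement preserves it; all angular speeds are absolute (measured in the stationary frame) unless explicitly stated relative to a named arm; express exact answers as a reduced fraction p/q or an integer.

80/57

planetary set (23T centre, 17T on arm, 57T internal) — Willis relation
ring teeth: 23 + 2·17 = 57
23(ω_sun−ω_arm) = −57(ω_ring−ω_arm),  ω_sun = 0, ω_arm = 1
ω_ring = 1 − (23/57)(0−1) = 80/57
ω_out/ω_in = 80/57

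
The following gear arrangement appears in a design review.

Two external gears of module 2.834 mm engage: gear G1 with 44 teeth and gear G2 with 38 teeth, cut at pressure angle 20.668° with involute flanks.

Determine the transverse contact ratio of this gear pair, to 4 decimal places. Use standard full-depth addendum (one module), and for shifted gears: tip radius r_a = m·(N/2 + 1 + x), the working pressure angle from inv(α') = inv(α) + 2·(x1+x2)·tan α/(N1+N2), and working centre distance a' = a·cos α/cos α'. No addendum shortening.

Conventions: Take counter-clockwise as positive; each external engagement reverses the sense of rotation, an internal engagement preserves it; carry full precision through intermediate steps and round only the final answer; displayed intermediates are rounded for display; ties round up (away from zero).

class = single-mesh tooth geometry [involute pair 44T × 38T, m = 2.834]
base radii: r_b1 = 58.335364, r_b2 = 50.380542
tip radii: r_a1 = 65.182000, r_a2 = 56.680000
no profile shift: α' = α, a' = a
action lengths: √(r_a1²−r_b1²) = 29.080551, √(r_a2²−r_b2²) = 25.969664
base pitch p_b = π·m·cos α = 8.330270
CR = (29.080551 + 25.969664 − 116.194000·sin 20.66800°)/8.330270 = 1.685332
contact ratio ≈ 1.6853

1.6853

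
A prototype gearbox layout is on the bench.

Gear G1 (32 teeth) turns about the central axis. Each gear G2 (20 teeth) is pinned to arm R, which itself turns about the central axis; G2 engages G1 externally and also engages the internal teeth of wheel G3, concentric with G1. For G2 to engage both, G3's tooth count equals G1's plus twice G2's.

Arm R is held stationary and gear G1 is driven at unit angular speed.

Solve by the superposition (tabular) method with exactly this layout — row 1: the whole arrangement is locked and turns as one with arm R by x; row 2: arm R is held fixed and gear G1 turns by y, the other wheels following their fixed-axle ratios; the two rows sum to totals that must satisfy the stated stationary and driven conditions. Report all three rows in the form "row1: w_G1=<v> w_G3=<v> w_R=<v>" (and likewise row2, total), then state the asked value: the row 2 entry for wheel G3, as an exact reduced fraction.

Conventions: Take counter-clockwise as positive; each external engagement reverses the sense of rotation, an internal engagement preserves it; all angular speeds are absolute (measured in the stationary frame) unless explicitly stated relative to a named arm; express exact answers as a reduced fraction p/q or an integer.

topology: planetary set — G1 32T / G2 20T / G3 72T, arm = carrier (Willis)
row 1 — lock + rotate with arm: ω_sun = ω_ring = ω_arm = x
row 2 (arm held, sun turns y): ω_ring = −(32/72)·y, ω_arm = 0
boundary: total ω_arm = x = 0 and total ω_sun = x + y = 1  ⇒  y = 1, x = 0
row 2 ring = −(32/72)·1 = -4/9
totals (row 1 + row 2): sun 0 + 1 = 1, ring 0 + (-4/9) = -4/9, arm 0 + 0 = 0
asked cell (row2, ring) = -4/9

row1: w_G1=0 w_G3=0 w_R=0
row2: w_G1=1 w_G3=-4/9 w_R=0
total: w_G1=1 w_G3=-4/9 w_R=0
asked value: -4/9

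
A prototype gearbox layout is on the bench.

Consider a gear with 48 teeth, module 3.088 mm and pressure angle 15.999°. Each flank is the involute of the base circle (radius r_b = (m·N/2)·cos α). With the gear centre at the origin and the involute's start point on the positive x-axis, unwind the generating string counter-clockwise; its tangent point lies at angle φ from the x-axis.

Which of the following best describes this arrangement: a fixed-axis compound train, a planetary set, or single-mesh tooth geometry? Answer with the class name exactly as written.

recognized (one wheel, involute flank): single-mesh tooth geometry, m = 3.088, N = 48
classification: single-mesh tooth geometry

single-mesh tooth geometry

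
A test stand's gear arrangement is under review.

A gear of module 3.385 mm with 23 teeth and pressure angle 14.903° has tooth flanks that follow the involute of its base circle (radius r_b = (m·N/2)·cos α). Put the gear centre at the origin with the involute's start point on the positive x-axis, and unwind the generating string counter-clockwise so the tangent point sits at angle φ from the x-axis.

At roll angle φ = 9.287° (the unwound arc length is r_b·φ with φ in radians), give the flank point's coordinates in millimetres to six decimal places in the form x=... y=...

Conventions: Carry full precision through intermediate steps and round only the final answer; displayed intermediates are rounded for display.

x=38.109005 y=0.053259

single-mesh involute tooth geometry (23T wheel at module 3.385)
pitch radius r_p = m·N/2 = 3.385·23/2 = 38.927500
base radius r_b = r_p·cos α = 38.927500·cos 14.903° = 37.618081
roll angle φ = 9.287° = 0.16208873 rad
x = r_b·(cos φ + φ·sin φ) = 38.109005
y = r_b·(sin φ − φ·cos φ) = 0.053259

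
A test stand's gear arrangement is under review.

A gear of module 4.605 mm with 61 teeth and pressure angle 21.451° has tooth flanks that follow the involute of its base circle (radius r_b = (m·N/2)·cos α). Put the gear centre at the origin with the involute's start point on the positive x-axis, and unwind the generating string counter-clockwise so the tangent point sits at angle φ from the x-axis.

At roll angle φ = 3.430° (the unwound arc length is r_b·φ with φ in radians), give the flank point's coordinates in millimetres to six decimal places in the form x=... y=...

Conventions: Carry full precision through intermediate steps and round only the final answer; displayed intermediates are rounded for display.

x=130.957482 y=0.009345

class = single-mesh tooth geometry [base-circle involute, m = 4.605, 61T]
pitch radius r_p = m·N/2 = 4.605·61/2 = 140.452500
base radius r_b = r_p·cos α = 140.452500·cos 21.451° = 130.723449
roll angle φ = 3.430° = 0.05986479 rad
x = r_b·(cos φ + φ·sin φ) = 130.957482
y = r_b·(sin φ − φ·cos φ) = 0.009345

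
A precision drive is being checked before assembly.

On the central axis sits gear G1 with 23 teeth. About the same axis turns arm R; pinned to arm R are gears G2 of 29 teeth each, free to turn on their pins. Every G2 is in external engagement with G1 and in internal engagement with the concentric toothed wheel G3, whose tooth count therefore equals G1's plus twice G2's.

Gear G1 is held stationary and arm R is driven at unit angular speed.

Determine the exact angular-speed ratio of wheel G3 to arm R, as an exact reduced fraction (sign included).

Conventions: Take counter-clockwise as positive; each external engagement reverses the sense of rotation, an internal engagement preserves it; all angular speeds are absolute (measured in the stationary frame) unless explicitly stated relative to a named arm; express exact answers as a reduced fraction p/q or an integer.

104/81

planetary set (23T centre, 29T on arm, 81T internal) — Willis relation
ring teeth: 23 + 2·29 = 81
23(ω_sun−ω_arm) = −81(ω_ring−ω_arm),  ω_sun = 0, ω_arm = 1
ω_ring = 1 − (23/81)(0−1) = 104/81
ω_out/ω_in = 104/81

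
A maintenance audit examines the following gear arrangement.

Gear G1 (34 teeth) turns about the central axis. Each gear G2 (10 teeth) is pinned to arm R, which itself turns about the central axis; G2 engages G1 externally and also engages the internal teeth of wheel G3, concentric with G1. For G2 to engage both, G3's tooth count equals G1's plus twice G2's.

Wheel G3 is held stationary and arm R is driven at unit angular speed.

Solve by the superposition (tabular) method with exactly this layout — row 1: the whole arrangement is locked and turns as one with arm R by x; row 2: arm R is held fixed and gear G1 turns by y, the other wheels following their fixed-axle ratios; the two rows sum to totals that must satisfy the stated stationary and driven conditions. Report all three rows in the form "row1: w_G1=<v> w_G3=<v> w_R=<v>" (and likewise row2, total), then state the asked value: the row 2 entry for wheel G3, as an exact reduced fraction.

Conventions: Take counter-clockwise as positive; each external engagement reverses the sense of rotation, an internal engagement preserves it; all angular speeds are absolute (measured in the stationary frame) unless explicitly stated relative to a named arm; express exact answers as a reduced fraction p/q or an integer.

planetary set (34T centre, 10T on arm, 54T internal) — Willis relation
row 1 (train locked, turned with arm): all members turn x
row 2 — arm fixed, fixed-axis ratios: sun y, ring −(34/54)·y, arm 0
boundary: total ω_ring = x − (34/54)·y = 0 and total ω_arm = x = 1  ⇒  y = 27/17, x = 1
row 2 ring = −(34/54)·27/17 = -1
totals (row 1 + row 2): sun 1 + 27/17 = 44/17, ring 1 + (-1) = 0, arm 1 + 0 = 1
asked cell (row2, ring) = -1

row1: w_G1=1 w_G3=1 w_R=1
row2: w_G1=27/17 w_G3=-1 w_R=0
total: w_G1=44/17 w_G3=0 w_R=1
asked value: -1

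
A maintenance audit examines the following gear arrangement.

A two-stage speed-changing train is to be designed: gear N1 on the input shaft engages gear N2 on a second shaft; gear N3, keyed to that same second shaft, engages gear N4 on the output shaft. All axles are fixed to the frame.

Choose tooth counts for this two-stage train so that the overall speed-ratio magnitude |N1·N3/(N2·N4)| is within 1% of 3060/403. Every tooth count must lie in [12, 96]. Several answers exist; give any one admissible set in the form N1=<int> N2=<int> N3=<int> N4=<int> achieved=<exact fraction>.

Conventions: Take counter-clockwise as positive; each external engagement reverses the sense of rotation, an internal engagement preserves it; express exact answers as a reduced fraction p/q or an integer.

N1=34 N2=13 N3=90 N4=31 achieved=3060/403

topology: fixed-axis compound train — 2 stages, target 3060/403
target = 3060/403 in lowest terms: an exact hit needs N1·N3 = k·3060 and N2·N4 = k·403 for one integer k, every count in [12, 96]; additionally prefer no 1:1 stage (N1 ≠ N2, N3 ≠ N4)
k = 1: N1·N3 = 3060 = 34·90, N2·N4 = 403 = 13·31
achieved = 34·90/(13·31) = 3060/403; |achieved − target| = 0 ≤ 153/2015 ✓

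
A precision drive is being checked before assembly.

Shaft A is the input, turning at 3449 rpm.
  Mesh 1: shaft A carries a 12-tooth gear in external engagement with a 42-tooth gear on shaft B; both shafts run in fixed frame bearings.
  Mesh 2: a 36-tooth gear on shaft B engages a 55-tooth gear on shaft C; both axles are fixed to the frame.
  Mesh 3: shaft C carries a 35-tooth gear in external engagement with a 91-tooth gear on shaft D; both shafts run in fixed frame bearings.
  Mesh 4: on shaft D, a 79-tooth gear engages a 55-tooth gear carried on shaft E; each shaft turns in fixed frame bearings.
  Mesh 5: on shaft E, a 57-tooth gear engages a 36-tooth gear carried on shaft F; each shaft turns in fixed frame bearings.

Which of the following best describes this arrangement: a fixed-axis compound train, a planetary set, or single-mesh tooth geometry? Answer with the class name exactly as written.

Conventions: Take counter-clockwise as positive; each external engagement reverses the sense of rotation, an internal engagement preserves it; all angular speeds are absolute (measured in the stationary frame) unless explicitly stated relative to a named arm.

recognized (6 fixed axles, 5 meshes): fixed-axis compound train
classification: fixed-axis compound train

fixed-axis compound train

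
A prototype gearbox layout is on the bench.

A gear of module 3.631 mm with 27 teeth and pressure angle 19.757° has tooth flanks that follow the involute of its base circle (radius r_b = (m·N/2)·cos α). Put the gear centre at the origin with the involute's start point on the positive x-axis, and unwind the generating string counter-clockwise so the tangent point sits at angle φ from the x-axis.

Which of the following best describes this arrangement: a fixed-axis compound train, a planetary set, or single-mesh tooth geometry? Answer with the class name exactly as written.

class = single-mesh tooth geometry [base-circle involute, m = 3.631, 27T]
classification: single-mesh tooth geometry

single-mesh tooth geometry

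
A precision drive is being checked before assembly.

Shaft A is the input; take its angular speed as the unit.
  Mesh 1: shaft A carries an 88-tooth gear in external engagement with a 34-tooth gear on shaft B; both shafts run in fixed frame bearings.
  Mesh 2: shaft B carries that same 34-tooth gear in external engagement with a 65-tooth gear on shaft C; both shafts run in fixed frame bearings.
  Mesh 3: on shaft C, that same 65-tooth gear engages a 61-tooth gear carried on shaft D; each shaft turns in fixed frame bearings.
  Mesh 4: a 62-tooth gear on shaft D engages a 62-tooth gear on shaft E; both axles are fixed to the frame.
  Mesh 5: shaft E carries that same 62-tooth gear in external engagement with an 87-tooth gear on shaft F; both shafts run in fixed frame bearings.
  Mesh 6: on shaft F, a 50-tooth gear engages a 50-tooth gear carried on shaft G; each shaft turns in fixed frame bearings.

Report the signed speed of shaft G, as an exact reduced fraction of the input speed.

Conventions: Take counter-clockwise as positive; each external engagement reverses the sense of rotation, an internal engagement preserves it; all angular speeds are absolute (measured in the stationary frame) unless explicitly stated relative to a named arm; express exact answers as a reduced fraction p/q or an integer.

6-mesh fixed-axis compound train (all bearings frame-fixed)
mesh 1 [88T→34T]: |ω|/ω_in = 1×88/34 = 44/17, sense flips to −
mesh 2 [34T→65T]: |ω|/ω_in = (44/17)×34/65 = 88/65, sense flips to +
mesh 3 [65T→61T]: |ω|/ω_in = (88/65)×65/61 = 88/61, sense flips to −
mesh 4 [62T→62T]: |ω|/ω_in = (88/61)×62/62 = 88/61, sense flips to +
mesh 5 [62T→87T]: |ω|/ω_in = (88/61)×62/87 = 5456/5307, sense flips to −
mesh 6 [50T→50T]: |ω|/ω_in = (5456/5307)×50/50 = 5456/5307, sense flips to +
signed output speed (× input speed) = 5456/5307

5456/5307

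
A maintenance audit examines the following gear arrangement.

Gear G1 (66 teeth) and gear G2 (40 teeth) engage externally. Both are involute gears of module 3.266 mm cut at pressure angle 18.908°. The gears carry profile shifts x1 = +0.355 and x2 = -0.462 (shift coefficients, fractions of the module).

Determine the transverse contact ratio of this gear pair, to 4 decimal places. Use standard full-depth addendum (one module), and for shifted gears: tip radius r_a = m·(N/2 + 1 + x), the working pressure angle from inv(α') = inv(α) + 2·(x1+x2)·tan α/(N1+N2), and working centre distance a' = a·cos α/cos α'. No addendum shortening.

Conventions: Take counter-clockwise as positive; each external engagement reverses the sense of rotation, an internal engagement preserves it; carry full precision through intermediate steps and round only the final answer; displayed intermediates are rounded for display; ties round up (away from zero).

recognized (one external pair, fixed centres): single-mesh tooth geometry, m = 3.266, N1 = 66, N2 = 40
base radii: r_b1 = 101.962312, r_b2 = 61.795341
tip radii: r_a1 = 112.203430, r_a2 = 67.077108
inv(α') = inv(18.908°) + 2·(+0.355-0.462)·tan α/(66+40) = 0.01183414  ⇒  α' = 18.56360°
a' = a·cos α / cos α' = 173.0980·cos 18.908°/cos 18.56360° = 172.745454
action lengths: √(r_a1²−r_b1²) = 46.832644, √(r_a2²−r_b2²) = 26.089735
base pitch p_b = π·m·cos α = 9.706789
CR = (46.832644 + 26.089735 − 172.745454·sin 18.56360°)/9.706789 = 1.846916
contact ratio ≈ 1.8469

1.8469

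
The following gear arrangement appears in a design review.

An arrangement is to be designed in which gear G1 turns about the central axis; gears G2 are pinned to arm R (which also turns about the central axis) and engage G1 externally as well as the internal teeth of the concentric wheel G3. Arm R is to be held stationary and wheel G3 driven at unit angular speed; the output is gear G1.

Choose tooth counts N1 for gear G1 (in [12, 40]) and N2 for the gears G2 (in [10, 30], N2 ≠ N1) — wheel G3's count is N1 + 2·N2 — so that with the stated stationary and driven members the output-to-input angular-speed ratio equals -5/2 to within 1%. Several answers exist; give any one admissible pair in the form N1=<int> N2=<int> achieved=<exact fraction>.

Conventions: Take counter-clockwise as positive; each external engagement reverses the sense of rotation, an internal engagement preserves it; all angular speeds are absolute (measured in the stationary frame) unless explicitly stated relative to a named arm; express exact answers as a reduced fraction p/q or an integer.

design class (target -5/2): planetary set
Willis with ω_arm = 0: ω_sun/ω_ring = −N3/N1; set equal to -5/2  ⇒  N3/N1 = −(-5/2) = 5/2
N3 = N1 + 2·N2  ⇒  N2/N1 = (N3/N1 − 1)/2 = (5/2 − 1)/2 = 3/4
smallest multiple with N1 ≥ 12 and N2 ≥ 10: k = 4  ⇒  N1 = 4·4 = 16, N2 = 4·3 = 12 (N1 ≤ 40, N2 ≤ 30, N2 ≠ N1 ✓), N3 = 16 + 2·12 = 40
check: −N3/N1 with N1 = 16, N3 = 40 gives -5/2; |achieved − target| = 0 ≤ 1/40 ✓

N1=16 N2=12 achieved=-5/2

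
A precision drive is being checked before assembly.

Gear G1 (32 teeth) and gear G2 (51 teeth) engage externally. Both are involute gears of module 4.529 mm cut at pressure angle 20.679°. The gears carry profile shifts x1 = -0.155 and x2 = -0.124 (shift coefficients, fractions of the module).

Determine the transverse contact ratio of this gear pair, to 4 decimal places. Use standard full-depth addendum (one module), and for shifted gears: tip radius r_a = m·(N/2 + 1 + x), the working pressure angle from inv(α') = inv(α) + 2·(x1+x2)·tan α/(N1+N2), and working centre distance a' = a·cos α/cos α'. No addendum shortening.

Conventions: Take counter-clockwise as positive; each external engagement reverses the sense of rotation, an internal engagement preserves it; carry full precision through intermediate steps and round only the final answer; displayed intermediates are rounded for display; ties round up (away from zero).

class = single-mesh tooth geometry [involute pair 32T × 51T, m = 4.529]
base radii: r_b1 = 67.795400, r_b2 = 108.048918
tip radii: r_a1 = 76.291005, r_a2 = 119.456904
inv(α') = inv(20.679°) + 2·(-0.155-0.124)·tan α/(32+51) = 0.01399553  ⇒  α' = 19.59823°
a' = a·cos α / cos α' = 187.9535·cos 20.679°/cos 19.59823° = 186.657811
action lengths: √(r_a1²−r_b1²) = 34.987158, √(r_a2²−r_b2²) = 50.944903
base pitch p_b = π·m·cos α = 13.311596
CR = (34.987158 + 50.944903 − 186.657811·sin 19.59823°)/13.311596 = 1.752070
contact ratio ≈ 1.7521

1.7521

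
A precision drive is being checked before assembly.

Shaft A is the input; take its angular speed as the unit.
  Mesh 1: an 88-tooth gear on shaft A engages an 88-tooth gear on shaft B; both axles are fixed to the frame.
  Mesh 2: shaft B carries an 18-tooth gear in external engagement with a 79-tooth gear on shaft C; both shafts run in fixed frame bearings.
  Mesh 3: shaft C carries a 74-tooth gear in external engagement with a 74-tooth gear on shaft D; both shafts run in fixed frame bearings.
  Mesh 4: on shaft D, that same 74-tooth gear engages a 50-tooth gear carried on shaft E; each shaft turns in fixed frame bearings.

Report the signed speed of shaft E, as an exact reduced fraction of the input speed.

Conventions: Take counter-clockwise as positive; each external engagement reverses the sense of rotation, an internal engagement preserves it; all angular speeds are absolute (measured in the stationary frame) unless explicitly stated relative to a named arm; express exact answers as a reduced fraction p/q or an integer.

666/1975

4-mesh fixed-axis compound train (all bearings frame-fixed)
mesh 1 [88T→88T]: |ω|/ω_in = 1×88/88 = 1, sense flips to −
mesh 2 [18T→79T]: |ω|/ω_in = 1×18/79 = 18/79, sense flips to +
mesh 3 [74T→74T]: |ω|/ω_in = (18/79)×74/74 = 18/79, sense flips to −
mesh 4 [74T→50T]: |ω|/ω_in = (18/79)×74/50 = 666/1975, sense flips to +
signed output speed (× input speed) = 666/1975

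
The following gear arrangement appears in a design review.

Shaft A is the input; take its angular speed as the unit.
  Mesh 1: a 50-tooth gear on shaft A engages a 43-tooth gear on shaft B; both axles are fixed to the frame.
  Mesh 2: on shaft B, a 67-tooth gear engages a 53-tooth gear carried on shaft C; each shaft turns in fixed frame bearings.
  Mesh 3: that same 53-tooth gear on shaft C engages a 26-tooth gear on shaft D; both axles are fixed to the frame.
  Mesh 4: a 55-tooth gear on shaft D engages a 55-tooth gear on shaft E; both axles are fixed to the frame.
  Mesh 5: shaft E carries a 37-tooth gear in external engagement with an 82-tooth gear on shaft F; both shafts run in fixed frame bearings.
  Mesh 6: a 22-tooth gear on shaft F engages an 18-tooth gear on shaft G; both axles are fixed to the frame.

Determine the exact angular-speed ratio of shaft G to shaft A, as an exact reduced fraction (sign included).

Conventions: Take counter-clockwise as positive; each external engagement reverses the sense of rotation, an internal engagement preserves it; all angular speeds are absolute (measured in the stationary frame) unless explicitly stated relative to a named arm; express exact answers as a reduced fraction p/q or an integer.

class = fixed-axis compound train [6 meshes; 6 ratios multiply, 6 sense flips]
mesh 1 [50T→43T]: running ratio 50/43, sense −
mesh 2 [67T→53T]: running ratio 3350/2279, sense +
mesh 3 [53T→26T]: running ratio 1675/559, sense −
mesh 4 [55T→55T]: running ratio 1675/559, sense +
mesh 5 [37T→82T]: running ratio 61975/45838, sense −
mesh 6 [22T→18T]: running ratio 681725/412542, sense +
ω_out/ω_in = 681725/412542

681725/412542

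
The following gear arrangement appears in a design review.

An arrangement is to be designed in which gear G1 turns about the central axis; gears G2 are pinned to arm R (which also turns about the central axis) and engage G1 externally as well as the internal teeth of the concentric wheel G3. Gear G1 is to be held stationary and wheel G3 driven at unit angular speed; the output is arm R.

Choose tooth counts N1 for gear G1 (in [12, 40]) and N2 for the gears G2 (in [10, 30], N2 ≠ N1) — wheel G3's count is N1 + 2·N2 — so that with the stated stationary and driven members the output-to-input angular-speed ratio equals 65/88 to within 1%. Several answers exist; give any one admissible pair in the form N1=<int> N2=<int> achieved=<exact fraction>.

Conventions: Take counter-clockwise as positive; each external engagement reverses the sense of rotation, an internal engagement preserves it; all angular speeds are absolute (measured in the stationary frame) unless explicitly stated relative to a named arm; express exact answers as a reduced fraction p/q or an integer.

design class (target 65/88): planetary set
Willis with ω_sun = 0: ω_arm/ω_ring = N3/(N1+N3); set equal to 65/88  ⇒  N3/N1 = (65/88)/(1 − 65/88) = 65/23
N3 = N1 + 2·N2  ⇒  N2/N1 = (N3/N1 − 1)/2 = (65/23 − 1)/2 = 21/23
smallest multiple with N1 ≥ 12 and N2 ≥ 10: k = 1  ⇒  N1 = 1·23 = 23, N2 = 1·21 = 21 (N1 ≤ 40, N2 ≤ 30, N2 ≠ N1 ✓), N3 = 23 + 2·21 = 65
check: N3/(N1+N3) with N1 = 23, N3 = 65 gives 65/88; |achieved − target| = 0 ≤ 13/1760 ✓

N1=23 N2=21 achieved=65/88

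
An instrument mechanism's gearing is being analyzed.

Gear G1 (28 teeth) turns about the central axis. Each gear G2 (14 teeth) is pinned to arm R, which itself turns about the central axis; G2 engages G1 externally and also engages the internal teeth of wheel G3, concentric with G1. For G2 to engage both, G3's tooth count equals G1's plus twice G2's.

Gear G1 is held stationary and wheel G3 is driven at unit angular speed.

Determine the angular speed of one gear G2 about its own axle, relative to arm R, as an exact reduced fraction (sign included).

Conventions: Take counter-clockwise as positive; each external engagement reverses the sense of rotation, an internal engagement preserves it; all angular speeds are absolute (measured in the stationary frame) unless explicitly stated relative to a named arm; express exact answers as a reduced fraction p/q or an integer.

recognized (axles ride arm R): planetary set, 28/14/56 teeth
ring teeth: 28 + 2·14 = 56
28(ω_sun−ω_arm) = −56(ω_ring−ω_arm),  ω_sun = 0, ω_ring = 1
28(0−ω_arm) = −56(1−ω_arm)  ⇒  84·ω_arm = 56  ⇒  ω_arm = 2/3
sun–planet mesh: 28·(0−2/3) = −14·(ω_p−ω_arm)  ⇒  ω_p−ω_arm = 4/3
exact speed ratio = 4/3

4/3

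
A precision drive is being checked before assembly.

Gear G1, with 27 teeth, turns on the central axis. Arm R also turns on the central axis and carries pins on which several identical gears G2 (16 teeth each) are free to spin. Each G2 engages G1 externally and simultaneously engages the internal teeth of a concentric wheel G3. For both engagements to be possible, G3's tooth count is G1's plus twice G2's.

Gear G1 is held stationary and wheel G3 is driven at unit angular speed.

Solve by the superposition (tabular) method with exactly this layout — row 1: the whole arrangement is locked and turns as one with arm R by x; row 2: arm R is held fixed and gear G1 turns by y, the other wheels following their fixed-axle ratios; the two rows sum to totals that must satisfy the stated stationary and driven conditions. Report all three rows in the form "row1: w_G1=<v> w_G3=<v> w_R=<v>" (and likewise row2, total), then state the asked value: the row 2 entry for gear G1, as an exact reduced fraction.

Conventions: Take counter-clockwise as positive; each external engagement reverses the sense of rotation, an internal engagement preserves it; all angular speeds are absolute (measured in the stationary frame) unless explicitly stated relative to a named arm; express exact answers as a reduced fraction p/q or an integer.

row1: w_G1=59/86 w_G3=59/86 w_R=59/86
row2: w_G1=-59/86 w_G3=27/86 w_R=0
total: w_G1=0 w_G3=1 w_R=59/86
asked value: -59/86

planetary set (27T centre, 16T on arm, 59T internal) — Willis relation
row 1: whole set turns with the arm by x
row 2 — arm fixed, fixed-axis ratios: sun y, ring −(27/59)·y, arm 0
boundary: total ω_sun = x + y = 0 and total ω_ring = x − (27/59)·y = 1  ⇒  y = -59/86, x = 59/86
row 2 ring = −(27/59)·(-59/86) = 27/86
totals (row 1 + row 2): sun 59/86 + (-59/86) = 0, ring 59/86 + 27/86 = 1, arm 59/86 + 0 = 59/86
asked cell (row2, sun) = -59/86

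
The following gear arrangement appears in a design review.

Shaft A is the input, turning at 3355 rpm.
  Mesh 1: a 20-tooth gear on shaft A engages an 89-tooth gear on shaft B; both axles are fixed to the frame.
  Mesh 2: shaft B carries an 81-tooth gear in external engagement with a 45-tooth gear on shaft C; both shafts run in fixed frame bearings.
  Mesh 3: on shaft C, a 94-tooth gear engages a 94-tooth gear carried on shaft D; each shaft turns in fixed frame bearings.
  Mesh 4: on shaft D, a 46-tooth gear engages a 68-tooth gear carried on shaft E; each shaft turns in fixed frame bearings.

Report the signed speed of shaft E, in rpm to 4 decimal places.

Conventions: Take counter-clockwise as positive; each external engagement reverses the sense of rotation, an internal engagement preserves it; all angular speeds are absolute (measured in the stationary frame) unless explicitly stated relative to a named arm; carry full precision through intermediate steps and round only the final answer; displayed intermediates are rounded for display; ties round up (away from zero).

+918.0238 rpm

recognized (5 fixed axles, 4 meshes): fixed-axis compound train
mesh 1 [20T→89T]: ω = 3355.0000×20/89 = 753.9326 rpm, sense flips to −
mesh 2 [81T→45T]: ω = 753.9326×81/45 = 1357.0787 rpm, sense flips to +
mesh 3 [94T→94T]: ω = 1357.0787×94/94 = 1357.0787 rpm, sense flips to −
mesh 4 [46T→68T]: ω = 1357.0787×46/68 = 918.0238 rpm, sense flips to +
signed output speed = +918.0238 rpm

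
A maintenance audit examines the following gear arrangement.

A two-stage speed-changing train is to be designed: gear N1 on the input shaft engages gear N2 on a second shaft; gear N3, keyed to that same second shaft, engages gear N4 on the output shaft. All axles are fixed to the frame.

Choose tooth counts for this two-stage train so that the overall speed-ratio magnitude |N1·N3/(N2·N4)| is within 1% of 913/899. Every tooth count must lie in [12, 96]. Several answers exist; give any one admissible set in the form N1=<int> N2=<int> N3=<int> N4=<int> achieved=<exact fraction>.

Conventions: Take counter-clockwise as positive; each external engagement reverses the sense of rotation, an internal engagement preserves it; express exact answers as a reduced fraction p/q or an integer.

N1=22 N2=29 N3=83 N4=62 achieved=913/899

class = fixed-axis compound train [2-stage, 913/899 wanted]
target = 913/899 in lowest terms: an exact hit needs N1·N3 = k·913 and N2·N4 = k·899 for one integer k, every count in [12, 96]; additionally prefer no 1:1 stage (N1 ≠ N2, N3 ≠ N4)
k = 1: no 1:1-free in-range split of k·913 and k·899 into factor pairs; take k = 2
k = 2: N1·N3 = 1826 = 22·83, N2·N4 = 1798 = 29·62
achieved = 22·83/(29·62) = 913/899; |achieved − target| = 0 ≤ 913/89900 ✓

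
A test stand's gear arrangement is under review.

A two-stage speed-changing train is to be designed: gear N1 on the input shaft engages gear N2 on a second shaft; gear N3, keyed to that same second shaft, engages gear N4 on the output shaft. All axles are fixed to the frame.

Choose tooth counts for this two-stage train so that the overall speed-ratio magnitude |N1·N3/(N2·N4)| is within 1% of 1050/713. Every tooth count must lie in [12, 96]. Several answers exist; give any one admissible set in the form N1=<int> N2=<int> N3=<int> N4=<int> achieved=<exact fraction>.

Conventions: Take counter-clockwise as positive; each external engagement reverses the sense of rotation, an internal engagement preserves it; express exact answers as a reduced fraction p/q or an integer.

N1=14 N2=23 N3=75 N4=31 achieved=1050/713

design class (target 1050/713): fixed-axis compound train
target = 1050/713 in lowest terms: an exact hit needs N1·N3 = k·1050 and N2·N4 = k·713 for one integer k, every count in [12, 96]; additionally prefer no 1:1 stage (N1 ≠ N2, N3 ≠ N4)
k = 1: N1·N3 = 1050 = 14·75, N2·N4 = 713 = 23·31
achieved = 14·75/(23·31) = 1050/713; |achieved − target| = 0 ≤ 21/1426 ✓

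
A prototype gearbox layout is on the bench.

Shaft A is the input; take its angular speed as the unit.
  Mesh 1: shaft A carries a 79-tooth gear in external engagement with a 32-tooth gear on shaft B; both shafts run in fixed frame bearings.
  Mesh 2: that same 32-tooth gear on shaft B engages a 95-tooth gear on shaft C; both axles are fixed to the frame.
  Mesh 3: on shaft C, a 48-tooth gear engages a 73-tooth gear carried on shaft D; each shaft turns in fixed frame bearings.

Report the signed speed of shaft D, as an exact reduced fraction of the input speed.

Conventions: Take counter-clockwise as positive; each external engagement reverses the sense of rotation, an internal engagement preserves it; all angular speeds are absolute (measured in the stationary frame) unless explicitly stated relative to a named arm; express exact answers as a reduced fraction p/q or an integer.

3-mesh fixed-axis compound train (all bearings frame-fixed)
mesh 1 [79T→32T]: |ω|/ω_in = 1×79/32 = 79/32, sense flips to −
mesh 2 [32T→95T]: |ω|/ω_in = (79/32)×32/95 = 79/95, sense flips to +
mesh 3 [48T→73T]: |ω|/ω_in = (79/95)×48/73 = 3792/6935, sense flips to −
signed output speed (× input speed) = -3792/6935

-3792/6935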